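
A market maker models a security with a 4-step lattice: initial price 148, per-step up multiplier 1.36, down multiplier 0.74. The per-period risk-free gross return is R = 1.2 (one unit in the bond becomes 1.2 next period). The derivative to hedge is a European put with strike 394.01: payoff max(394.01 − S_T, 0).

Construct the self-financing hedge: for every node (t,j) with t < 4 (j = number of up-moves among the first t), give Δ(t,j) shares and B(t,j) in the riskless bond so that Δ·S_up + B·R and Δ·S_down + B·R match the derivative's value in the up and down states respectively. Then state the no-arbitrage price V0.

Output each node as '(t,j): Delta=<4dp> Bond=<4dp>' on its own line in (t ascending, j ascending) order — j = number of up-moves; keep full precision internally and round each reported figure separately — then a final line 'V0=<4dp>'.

(0,0): Delta=-0.7107 Bond=163.6130
(1,0): Delta=-1.0000 Bond=228.0150
(1,1): Delta=-0.6560 Bond=185.3166
(2,0): Delta=-1.0000 Bond=273.6181
(2,1): Delta=-1.0000 Bond=273.6181
(2,2): Delta=-0.5909 Bond=204.5579
(3,0): Delta=-1.0000 Bond=328.3417
(3,1): Delta=-1.0000 Bond=328.3417
(3,2): Delta=-1.0000 Bond=328.3417
(3,3): Delta=-0.5135 Bond=216.6445
V0=58.4231

Under the risk-neutral measure, an up-move has probability p* = (R−d)/(u−d) = 0.7419 and values discount at R = 1.2.
At expiry t=4: V(4,0)=349.6299, V(4,1)=312.4465, V(4,2)=244.1095, V(4,3)=118.5173, V(4,4)=0.0000
Node (3,0) S=59.9732: V=(p*·312.4465+(1−p*)·349.6299)/1.2=268.3685; Δ=(312.4465−349.6299)/(81.5635−44.3801)=-1.0000; B=V−Δ·S=328.3417
Node (3,1) S=110.2209: V=(p*·244.1095+(1−p*)·312.4465)/1.2=218.1207; Δ=(244.1095−312.4465)/(149.9005−81.5635)=-1.0000; B=V−Δ·S=328.3417
Node (3,2) S=202.5682: V=(p*·118.5173+(1−p*)·244.1095)/1.2=125.7735; Δ=(118.5173−244.1095)/(275.4927−149.9005)=-1.0000; B=V−Δ·S=328.3417
Node (3,3) S=372.2875: V=(p*·0.0000+(1−p*)·118.5173)/1.2=25.4876; Δ=(0.0000−118.5173)/(506.3110−275.4927)=-0.5135; B=V−Δ·S=216.6445
Node (2,0) S=81.0448: V=(p*·218.1207+(1−p*)·268.3685)/1.2=192.5733; Δ=(218.1207−268.3685)/(110.2209−59.9732)=-1.0000; B=V−Δ·S=273.6181
Node (2,1) S=148.9472: V=(p*·125.7735+(1−p*)·218.1207)/1.2=124.6709; Δ=(125.7735−218.1207)/(202.5682−110.2209)=-1.0000; B=V−Δ·S=273.6181
Node (2,2) S=273.7408: V=(p*·25.4876+(1−p*)·125.7735)/1.2=42.8065; Δ=(25.4876−125.7735)/(372.2875−202.5682)=-0.5909; B=V−Δ·S=204.5579
Node (1,0) S=109.5200: V=(p*·124.6709+(1−p*)·192.5733)/1.2=118.4950; Δ=(124.6709−192.5733)/(148.9472−81.0448)=-1.0000; B=V−Δ·S=228.0150
Node (1,1) S=201.2800: V=(p*·42.8065+(1−p*)·124.6709)/1.2=53.2773; Δ=(42.8065−124.6709)/(273.7408−148.9472)=-0.6560; B=V−Δ·S=185.3166
Node (0,0) S=148.0000: V=(p*·53.2773+(1−p*)·118.4950)/1.2=58.4231; Δ=(53.2773−118.4950)/(201.2800−109.5200)=-0.7107; B=V−Δ·S=163.6130
Check: Δ(0,0)·S0 + B(0,0) = 58.4231 = V0.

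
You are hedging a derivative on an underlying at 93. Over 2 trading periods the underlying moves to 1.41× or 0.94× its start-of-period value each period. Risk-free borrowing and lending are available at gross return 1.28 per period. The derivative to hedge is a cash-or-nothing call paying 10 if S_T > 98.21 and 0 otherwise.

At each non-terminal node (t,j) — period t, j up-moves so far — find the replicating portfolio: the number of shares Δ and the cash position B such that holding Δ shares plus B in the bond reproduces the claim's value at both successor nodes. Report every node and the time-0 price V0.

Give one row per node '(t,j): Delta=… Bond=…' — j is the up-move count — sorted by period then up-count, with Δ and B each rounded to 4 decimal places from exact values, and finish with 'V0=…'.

(0,0): Delta=0.0494 Bond=1.0389
(1,0): Delta=0.2434 Bond=-15.6250
(1,1): Delta=0.0000 Bond=7.8125
V0=5.6366

Since d<R<u, set p* = (R−d)/(u−d) = 0.7234; price each node as the discounted p*-expectation of its children.
Terminal values V(2,·): V(2,0)=0.0000, V(2,1)=10.0000, V(2,2)=10.0000
Node (1,0) S=87.4200: V=(p*·10.0000+(1−p*)·0.0000)/1.28=5.6516; Δ=(10.0000−0.0000)/(123.2622−82.1748)=0.2434; B=V−Δ·S=-15.6250
Node (1,1) S=131.1300: V=(p*·10.0000+(1−p*)·10.0000)/1.28=7.8125; Δ=(10.0000−10.0000)/(184.8933−123.2622)=0.0000; B=V−Δ·S=7.8125
Node (0,0) S=93.0000: V=(p*·7.8125+(1−p*)·5.6516)/1.28=5.6366; Δ=(7.8125−5.6516)/(131.1300−87.4200)=0.0494; B=V−Δ·S=1.0389
The time-0 hedge costs 5.6366, which is the no-arbitrage price.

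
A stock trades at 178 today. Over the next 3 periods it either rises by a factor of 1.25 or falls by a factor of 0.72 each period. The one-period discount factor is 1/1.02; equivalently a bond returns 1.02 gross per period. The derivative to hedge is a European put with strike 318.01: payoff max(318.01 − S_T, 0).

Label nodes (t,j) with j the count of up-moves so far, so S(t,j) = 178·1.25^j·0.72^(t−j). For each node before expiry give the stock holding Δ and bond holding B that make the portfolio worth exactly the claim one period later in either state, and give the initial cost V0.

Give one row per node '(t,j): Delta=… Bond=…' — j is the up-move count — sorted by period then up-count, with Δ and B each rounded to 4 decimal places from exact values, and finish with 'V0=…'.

The replicating-portfolio and risk-neutral prices coincide; use p* = (1.02−0.72)/(1.25−0.72) = 0.5660 for the latter.
Terminal payoffs: V(3,0)=251.5719, V(3,1)=202.6660, V(3,2)=117.7600, V(3,3)=0.0000
  t=2,j=0: stock 92.2752 → up 115.3440 (V=202.6660), down 66.4381 (V=251.5719). Price 219.4993; hedge Δ=-1.0000, bond B=311.7745.
  t=2,j=1: stock 160.2000 → up 200.2500 (V=117.7600), down 115.3440 (V=202.6660). Price 151.5745; hedge Δ=-1.0000, bond B=311.7745.
  t=2,j=2: stock 278.1250 → up 347.6562 (V=0.0000), down 200.2500 (V=117.7600). Price 50.1014; hedge Δ=-0.7989, bond B=272.2900.
  t=1,j=0: stock 128.1600 → up 160.2000 (V=151.5745), down 92.2752 (V=219.4993). Price 177.5013; hedge Δ=-1.0000, bond B=305.6613.
  t=1,j=1: stock 222.5000 → up 278.1250 (V=50.1014), down 160.2000 (V=151.5745). Price 92.2911; hedge Δ=-0.8605, bond B=283.7498.
  t=0,j=0: stock 178.0000 → up 222.5000 (V=92.2911), down 128.1600 (V=177.5013). Price 126.7344; hedge Δ=-0.9032, bond B=287.5084.
Each (Δ,B) replicates both successor values, so the strategy is self-financing and V0 is arbitrage-free.

(0,0): Delta=-0.9032 Bond=287.5084
(1,0): Delta=-1.0000 Bond=305.6613
(1,1): Delta=-0.8605 Bond=283.7498
(2,0): Delta=-1.0000 Bond=311.7745
(2,1): Delta=-1.0000 Bond=311.7745
(2,2): Delta=-0.7989 Bond=272.2900
V0=126.7344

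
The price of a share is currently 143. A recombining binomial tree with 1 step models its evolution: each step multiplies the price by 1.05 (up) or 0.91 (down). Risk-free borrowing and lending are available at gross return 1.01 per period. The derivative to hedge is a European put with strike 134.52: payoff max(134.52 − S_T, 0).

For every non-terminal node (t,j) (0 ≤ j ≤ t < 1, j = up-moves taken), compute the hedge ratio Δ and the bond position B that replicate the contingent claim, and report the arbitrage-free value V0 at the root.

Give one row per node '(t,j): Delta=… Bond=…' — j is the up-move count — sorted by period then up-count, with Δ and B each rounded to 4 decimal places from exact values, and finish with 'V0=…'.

Under the risk-neutral measure, an up-move has probability p* = (R−d)/(u−d) = 0.7143 and values discount at R = 1.01.
Terminal payoffs: V(1,0)=4.3900, V(1,1)=0.0000
(0,0): S=143.0000. Δ = (V_up−V_dn)/(S_up−S_dn) = (0.0000−4.3900)/(150.1500−130.1300) = -0.2193. V = [p*·0.0000 + (1−p*)·4.3900]/1.01 = 1.2419. B = V − Δ·S = 32.5990.
The time-0 hedge costs 1.2419, which is the no-arbitrage price.

(0,0): Delta=-0.2193 Bond=32.5990
V0=1.2419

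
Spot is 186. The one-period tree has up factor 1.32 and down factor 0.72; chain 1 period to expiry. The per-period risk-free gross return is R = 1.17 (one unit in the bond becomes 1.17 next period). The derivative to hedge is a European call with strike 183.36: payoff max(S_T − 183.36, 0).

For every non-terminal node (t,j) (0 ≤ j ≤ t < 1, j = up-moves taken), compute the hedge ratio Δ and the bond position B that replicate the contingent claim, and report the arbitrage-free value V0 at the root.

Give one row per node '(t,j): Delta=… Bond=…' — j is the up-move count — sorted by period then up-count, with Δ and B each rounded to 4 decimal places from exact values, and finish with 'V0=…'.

(0,0): Delta=0.5570 Bond=-63.7538
V0=39.8462

Risk-neutral probability p* = (R−d)/(u−d) = (1.17−0.72)/(1.32−0.72) = 0.7500.
Payoff layer (t=1): V(1,0)=0.0000, V(1,1)=62.1600
  t=0,j=0: stock 186.0000 → up 245.5200 (V=62.1600), down 133.9200 (V=0.0000). Price 39.8462; hedge Δ=0.5570, bond B=-63.7538.
Root portfolio cost Δ·186+B reproduces V0=39.8462.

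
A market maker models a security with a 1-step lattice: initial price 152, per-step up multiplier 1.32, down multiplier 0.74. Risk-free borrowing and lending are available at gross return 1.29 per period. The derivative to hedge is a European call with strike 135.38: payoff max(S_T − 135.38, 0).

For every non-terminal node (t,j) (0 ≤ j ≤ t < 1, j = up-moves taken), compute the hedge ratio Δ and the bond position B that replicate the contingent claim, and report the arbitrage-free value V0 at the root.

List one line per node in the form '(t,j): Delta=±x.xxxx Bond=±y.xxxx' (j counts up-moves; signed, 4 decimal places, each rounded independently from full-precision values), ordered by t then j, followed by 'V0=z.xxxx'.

(0,0): Delta=0.7402 Bond=-64.5448
V0=47.9725

Under the risk-neutral measure, an up-move has probability p* = (R−d)/(u−d) = 0.9483 and values discount at R = 1.29.
Payoff layer (t=1): V(1,0)=0.0000, V(1,1)=65.2600
  t=0,j=0: stock 152.0000 → up 200.6400 (V=65.2600), down 112.4800 (V=0.0000). Price 47.9725; hedge Δ=0.7402, bond B=-64.5448.
Check: Δ(0,0)·S0 + B(0,0) = 47.9725 = V0.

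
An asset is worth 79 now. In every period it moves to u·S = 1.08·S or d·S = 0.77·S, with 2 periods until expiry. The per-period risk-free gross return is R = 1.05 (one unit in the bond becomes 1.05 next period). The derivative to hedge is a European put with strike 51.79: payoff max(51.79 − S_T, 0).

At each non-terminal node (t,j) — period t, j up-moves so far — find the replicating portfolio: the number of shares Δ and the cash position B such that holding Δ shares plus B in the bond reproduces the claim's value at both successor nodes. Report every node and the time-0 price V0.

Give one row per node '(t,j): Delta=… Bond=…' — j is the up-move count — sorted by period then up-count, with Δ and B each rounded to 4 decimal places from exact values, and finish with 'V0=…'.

Since d<R<u, set p* = (R−d)/(u−d) = 0.9032; price each node as the discounted p*-expectation of its children.
Terminal payoffs: V(2,0)=4.9509, V(2,1)=0.0000, V(2,2)=0.0000
(1,0): S=60.8300. Δ = (V_up−V_dn)/(S_up−S_dn) = (0.0000−4.9509)/(65.6964−46.8391) = -0.2625. V = [p*·0.0000 + (1−p*)·4.9509]/1.05 = 0.4563. B = V − Δ·S = 16.4269.
(1,1): S=85.3200. Δ = (V_up−V_dn)/(S_up−S_dn) = (0.0000−0.0000)/(92.1456−65.6964) = 0.0000. V = [p*·0.0000 + (1−p*)·0.0000]/1.05 = 0.0000. B = V − Δ·S = 0.0000.
(0,0): S=79.0000. Δ = (V_up−V_dn)/(S_up−S_dn) = (0.0000−0.4563)/(85.3200−60.8300) = -0.0186. V = [p*·0.0000 + (1−p*)·0.4563]/1.05 = 0.0421. B = V − Δ·S = 1.5140.
Check: Δ(0,0)·S0 + B(0,0) = 0.0421 = V0.

(0,0): Delta=-0.0186 Bond=1.5140
(1,0): Delta=-0.2625 Bond=16.4269
(1,1): Delta=0.0000 Bond=0.0000
V0=0.0421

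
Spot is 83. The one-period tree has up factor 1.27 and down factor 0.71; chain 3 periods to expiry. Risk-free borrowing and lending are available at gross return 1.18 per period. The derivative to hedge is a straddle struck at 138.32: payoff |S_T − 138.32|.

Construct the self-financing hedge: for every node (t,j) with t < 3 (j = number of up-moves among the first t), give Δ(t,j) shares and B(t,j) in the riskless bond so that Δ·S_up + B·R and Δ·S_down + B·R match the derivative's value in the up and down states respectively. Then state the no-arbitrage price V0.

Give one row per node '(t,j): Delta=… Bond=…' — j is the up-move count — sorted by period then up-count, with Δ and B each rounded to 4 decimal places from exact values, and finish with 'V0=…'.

(0,0): Delta=-0.3100 Bond=49.7290
(1,0): Delta=-1.0000 Bond=99.3393
(1,1): Delta=-0.2362 Bond=50.8944
(2,0): Delta=-1.0000 Bond=117.2203
(2,1): Delta=-1.0000 Bond=117.2203
(2,2): Delta=-0.1544 Bond=49.1089
V0=23.9953

Under the risk-neutral measure, an up-move has probability p* = (R−d)/(u−d) = 0.8393 and values discount at R = 1.18.
Payoff layer (t=3): V(3,0)=108.6134, V(3,1)=85.1828, V(3,2)=43.2718, V(3,3)=31.6958
Node (2,0) S=41.8403: V=(p*·85.1828+(1−p*)·108.6134)/1.18=75.3800; Δ=(85.1828−108.6134)/(53.1372−29.7066)=-1.0000; B=V−Δ·S=117.2203
Node (2,1) S=74.8411: V=(p*·43.2718+(1−p*)·85.1828)/1.18=42.3792; Δ=(43.2718−85.1828)/(95.0482−53.1372)=-1.0000; B=V−Δ·S=117.2203
Node (2,2) S=133.8707: V=(p*·31.6958+(1−p*)·43.2718)/1.18=28.4375; Δ=(31.6958−43.2718)/(170.0158−95.0482)=-0.1544; B=V−Δ·S=49.1089
Node (1,0) S=58.9300: V=(p*·42.3792+(1−p*)·75.3800)/1.18=40.4093; Δ=(42.3792−75.3800)/(74.8411−41.8403)=-1.0000; B=V−Δ·S=99.3393
Node (1,1) S=105.4100: V=(p*·28.4375+(1−p*)·42.3792)/1.18=25.9984; Δ=(28.4375−42.3792)/(133.8707−74.8411)=-0.2362; B=V−Δ·S=50.8944
Node (0,0) S=83.0000: V=(p*·25.9984+(1−p*)·40.4093)/1.18=23.9953; Δ=(25.9984−40.4093)/(105.4100−58.9300)=-0.3100; B=V−Δ·S=49.7290
Each (Δ,B) replicates both successor values, so the strategy is self-financing and V0 is arbitrage-free.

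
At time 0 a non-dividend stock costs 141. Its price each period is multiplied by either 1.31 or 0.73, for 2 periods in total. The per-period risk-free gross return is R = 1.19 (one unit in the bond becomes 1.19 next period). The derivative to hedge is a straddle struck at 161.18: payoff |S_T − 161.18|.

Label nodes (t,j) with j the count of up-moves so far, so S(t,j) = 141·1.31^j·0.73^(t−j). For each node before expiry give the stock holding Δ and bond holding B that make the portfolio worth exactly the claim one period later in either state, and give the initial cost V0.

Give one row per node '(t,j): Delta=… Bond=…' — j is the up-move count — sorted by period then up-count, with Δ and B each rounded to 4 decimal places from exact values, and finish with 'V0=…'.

(0,0): Delta=0.3168 Bond=-0.0791
(1,0): Delta=-1.0000 Bond=135.4454
(1,1): Delta=0.5082 Bond=-35.4523
V0=44.5915

No-arbitrage ⇒ martingale measure with p* = (R−d)/(u−d) = 0.7931.
Terminal values V(2,·): V(2,0)=86.0411, V(2,1)=26.3417, V(2,2)=80.7901
Node (1,0) S=102.9300: V=(p*·26.3417+(1−p*)·86.0411)/1.19=32.5154; Δ=(26.3417−86.0411)/(134.8383−75.1389)=-1.0000; B=V−Δ·S=135.4454
Node (1,1) S=184.7100: V=(p*·80.7901+(1−p*)·26.3417)/1.19=58.4243; Δ=(80.7901−26.3417)/(241.9701−134.8383)=0.5082; B=V−Δ·S=-35.4523
Node (0,0) S=141.0000: V=(p*·58.4243+(1−p*)·32.5154)/1.19=44.5915; Δ=(58.4243−32.5154)/(184.7100−102.9300)=0.3168; B=V−Δ·S=-0.0791
Root portfolio cost Δ·141+B reproduces V0=44.5915.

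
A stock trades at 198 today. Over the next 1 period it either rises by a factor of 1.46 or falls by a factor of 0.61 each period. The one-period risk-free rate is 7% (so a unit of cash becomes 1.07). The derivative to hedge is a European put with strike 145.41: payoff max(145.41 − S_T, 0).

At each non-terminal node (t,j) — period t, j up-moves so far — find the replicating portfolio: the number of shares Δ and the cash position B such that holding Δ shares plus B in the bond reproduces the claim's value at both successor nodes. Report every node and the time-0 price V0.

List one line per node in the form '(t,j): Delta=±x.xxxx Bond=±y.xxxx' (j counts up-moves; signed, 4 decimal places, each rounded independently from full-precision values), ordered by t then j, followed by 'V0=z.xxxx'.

(0,0): Delta=-0.1463 Bond=39.5380
V0=10.5615

Risk-neutral probability p* = (R−d)/(u−d) = (1.07−0.61)/(1.46−0.61) = 0.5412.
Payoff layer (t=1): V(1,0)=24.6300, V(1,1)=0.0000
Node (0,0) S=198.0000: V=(p*·0.0000+(1−p*)·24.6300)/1.07=10.5615; Δ=(0.0000−24.6300)/(289.0800−120.7800)=-0.1463; B=V−Δ·S=39.5380
Each (Δ,B) replicates both successor values, so the strategy is self-financing and V0 is arbitrage-free.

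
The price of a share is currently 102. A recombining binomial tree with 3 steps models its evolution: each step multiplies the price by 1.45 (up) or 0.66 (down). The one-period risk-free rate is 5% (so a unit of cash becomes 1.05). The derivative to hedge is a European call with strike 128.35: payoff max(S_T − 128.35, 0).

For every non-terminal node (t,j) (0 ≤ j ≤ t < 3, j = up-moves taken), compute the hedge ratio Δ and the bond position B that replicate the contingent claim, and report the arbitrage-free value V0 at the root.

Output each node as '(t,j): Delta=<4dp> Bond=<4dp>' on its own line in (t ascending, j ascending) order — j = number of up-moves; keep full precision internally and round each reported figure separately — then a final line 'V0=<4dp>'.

Since d<R<u, set p* = (R−d)/(u−d) = 0.4937; price each node as the discounted p*-expectation of its children.
Payoff layer (t=3): V(3,0)=0.0000, V(3,1)=0.0000, V(3,2)=13.1903, V(3,3)=182.6097
Node (2,0) S=44.4312: V=(p*·0.0000+(1−p*)·0.0000)/1.05=0.0000; Δ=(0.0000−0.0000)/(64.4252−29.3246)=0.0000; B=V−Δ·S=0.0000
Node (2,1) S=97.6140: V=(p*·13.1903+(1−p*)·0.0000)/1.05=6.2016; Δ=(13.1903−0.0000)/(141.5403−64.4252)=0.1710; B=V−Δ·S=-10.4950
Node (2,2) S=214.4550: V=(p*·182.6097+(1−p*)·13.1903)/1.05=92.2169; Δ=(182.6097−13.1903)/(310.9597−141.5403)=1.0000; B=V−Δ·S=-122.2381
Node (1,0) S=67.3200: V=(p*·6.2016+(1−p*)·0.0000)/1.05=2.9158; Δ=(6.2016−0.0000)/(97.6140−44.4312)=0.1166; B=V−Δ·S=-4.9344
Node (1,1) S=147.9000: V=(p*·92.2169+(1−p*)·6.2016)/1.05=46.3475; Δ=(92.2169−6.2016)/(214.4550−97.6140)=0.7362; B=V−Δ·S=-62.5327
Node (0,0) S=102.0000: V=(p*·46.3475+(1−p*)·2.9158)/1.05=23.1969; Δ=(46.3475−2.9158)/(147.9000−67.3200)=0.5390; B=V−Δ·S=-31.7800
The time-0 hedge costs 23.1969, which is the no-arbitrage price.

(0,0): Delta=0.5390 Bond=-31.7800
(1,0): Delta=0.1166 Bond=-4.9344
(1,1): Delta=0.7362 Bond=-62.5327
(2,0): Delta=0.0000 Bond=0.0000
(2,1): Delta=0.1710 Bond=-10.4950
(2,2): Delta=1.0000 Bond=-122.2381
V0=23.1969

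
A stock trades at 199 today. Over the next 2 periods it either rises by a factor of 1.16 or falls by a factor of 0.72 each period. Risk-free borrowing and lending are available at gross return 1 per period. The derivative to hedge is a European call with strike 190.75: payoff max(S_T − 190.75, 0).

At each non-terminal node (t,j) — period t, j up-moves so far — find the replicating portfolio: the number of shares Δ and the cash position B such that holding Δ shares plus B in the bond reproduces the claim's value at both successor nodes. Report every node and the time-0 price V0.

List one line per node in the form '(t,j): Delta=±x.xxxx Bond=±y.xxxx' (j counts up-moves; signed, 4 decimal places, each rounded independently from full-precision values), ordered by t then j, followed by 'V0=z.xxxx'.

Under the risk-neutral measure, an up-move has probability p* = (R−d)/(u−d) = 0.6364 and values discount at R = 1.
Terminal values V(2,·): V(2,0)=0.0000, V(2,1)=0.0000, V(2,2)=77.0244
  t=1,j=0: stock 143.2800 → up 166.2048 (V=0.0000), down 103.1616 (V=0.0000). Price 0.0000; hedge Δ=0.0000, bond B=0.0000.
  t=1,j=1: stock 230.8400 → up 267.7744 (V=77.0244), down 166.2048 (V=0.0000). Price 49.0155; hedge Δ=0.7583, bond B=-126.0399.
  t=0,j=0: stock 199.0000 → up 230.8400 (V=49.0155), down 143.2800 (V=0.0000). Price 31.1917; hedge Δ=0.5598, bond B=-80.2072.
Check: Δ(0,0)·S0 + B(0,0) = 31.1917 = V0.

(0,0): Delta=0.5598 Bond=-80.2072
(1,0): Delta=0.0000 Bond=0.0000
(1,1): Delta=0.7583 Bond=-126.0399
V0=31.1917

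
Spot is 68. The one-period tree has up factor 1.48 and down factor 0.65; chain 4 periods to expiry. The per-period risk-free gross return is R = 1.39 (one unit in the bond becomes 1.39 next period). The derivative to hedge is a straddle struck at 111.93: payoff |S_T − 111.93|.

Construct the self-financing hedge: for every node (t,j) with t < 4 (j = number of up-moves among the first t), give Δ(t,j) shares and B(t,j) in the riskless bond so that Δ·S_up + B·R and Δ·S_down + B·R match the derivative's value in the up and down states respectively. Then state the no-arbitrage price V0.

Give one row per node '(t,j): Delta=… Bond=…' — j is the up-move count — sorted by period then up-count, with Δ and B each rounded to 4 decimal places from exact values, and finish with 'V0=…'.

(0,0): Delta=0.8179 Bond=-15.9171
(1,0): Delta=-0.2967 Bond=27.1409
(1,1): Delta=0.8775 Bond=-28.1166
(2,0): Delta=-1.0000 Bond=57.9318
(2,1): Delta=-0.2591 Bond=35.2683
(2,2): Delta=0.9382 Bond=-48.1246
(3,0): Delta=-1.0000 Bond=80.5252
(3,1): Delta=-1.0000 Bond=80.5252
(3,2): Delta=-0.2196 Bond=45.1916
(3,3): Delta=1.0000 Bond=-80.5252
V0=39.7010

Since d<R<u, set p* = (R−d)/(u−d) = 0.8916; price each node as the discounted p*-expectation of its children.
Terminal values V(4,·): V(4,0)=99.7916, V(4,1)=84.2917, V(4,2)=48.9998, V(4,3)=31.3572, V(4,4)=214.3239
(3,0): S=18.6745. Δ = (V_up−V_dn)/(S_up−S_dn) = (84.2917−99.7916)/(27.6383−12.1384) = -1.0000. V = [p*·84.2917 + (1−p*)·99.7916]/1.39 = 61.8507. B = V − Δ·S = 80.5252.
(3,1): S=42.5204. Δ = (V_up−V_dn)/(S_up−S_dn) = (48.9998−84.2917)/(62.9302−27.6383) = -1.0000. V = [p*·48.9998 + (1−p*)·84.2917]/1.39 = 38.0048. B = V − Δ·S = 80.5252.
(3,2): S=96.8157. Δ = (V_up−V_dn)/(S_up−S_dn) = (31.3572−48.9998)/(143.2872−62.9302) = -0.2196. V = [p*·31.3572 + (1−p*)·48.9998]/1.39 = 23.9354. B = V − Δ·S = 45.1916.
(3,3): S=220.4419. Δ = (V_up−V_dn)/(S_up−S_dn) = (214.3239−31.3572)/(326.2539−143.2872) = 1.0000. V = [p*·214.3239 + (1−p*)·31.3572]/1.39 = 139.9167. B = V − Δ·S = -80.5252.
(2,0): S=28.7300. Δ = (V_up−V_dn)/(S_up−S_dn) = (38.0048−61.8507)/(42.5204−18.6745) = -1.0000. V = [p*·38.0048 + (1−p*)·61.8507]/1.39 = 29.2018. B = V − Δ·S = 57.9318.
(2,1): S=65.4160. Δ = (V_up−V_dn)/(S_up−S_dn) = (23.9354−38.0048)/(96.8157−42.5204) = -0.2591. V = [p*·23.9354 + (1−p*)·38.0048]/1.39 = 18.3173. B = V − Δ·S = 35.2683.
(2,2): S=148.9472. Δ = (V_up−V_dn)/(S_up−S_dn) = (139.9167−23.9354)/(220.4419−96.8157) = 0.9382. V = [p*·139.9167 + (1−p*)·23.9354]/1.39 = 91.6118. B = V − Δ·S = -48.1246.
(1,0): S=44.2000. Δ = (V_up−V_dn)/(S_up−S_dn) = (18.3173−29.2018)/(65.4160−28.7300) = -0.2967. V = [p*·18.3173 + (1−p*)·29.2018]/1.39 = 14.0270. B = V − Δ·S = 27.1409.
(1,1): S=100.6400. Δ = (V_up−V_dn)/(S_up−S_dn) = (91.6118−18.3173)/(148.9472−65.4160) = 0.8775. V = [p*·91.6118 + (1−p*)·18.3173]/1.39 = 60.1901. B = V − Δ·S = -28.1166.
(0,0): S=68.0000. Δ = (V_up−V_dn)/(S_up−S_dn) = (60.1901−14.0270)/(100.6400−44.2000) = 0.8179. V = [p*·60.1901 + (1−p*)·14.0270]/1.39 = 39.7010. B = V − Δ·S = -15.9171.
Each (Δ,B) replicates both successor values, so the strategy is self-financing and V0 is arbitrage-free.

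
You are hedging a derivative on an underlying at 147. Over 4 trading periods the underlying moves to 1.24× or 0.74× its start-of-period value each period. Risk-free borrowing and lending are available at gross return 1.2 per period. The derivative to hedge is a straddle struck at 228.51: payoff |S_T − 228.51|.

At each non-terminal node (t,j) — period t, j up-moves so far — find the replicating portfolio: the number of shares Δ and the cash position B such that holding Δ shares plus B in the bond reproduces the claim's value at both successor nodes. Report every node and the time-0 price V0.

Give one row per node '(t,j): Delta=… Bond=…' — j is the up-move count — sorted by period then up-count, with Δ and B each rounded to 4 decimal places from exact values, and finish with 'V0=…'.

(0,0): Delta=0.4595 Bond=-22.1079
(1,0): Delta=-1.0000 Bond=132.2396
(1,1): Delta=0.5353 Bond=-40.3354
(2,0): Delta=-1.0000 Bond=158.6875
(2,1): Delta=-1.0000 Bond=158.6875
(2,2): Delta=0.6150 Bond=-66.4104
(3,0): Delta=-1.0000 Bond=190.4250
(3,1): Delta=-1.0000 Bond=190.4250
(3,2): Delta=-1.0000 Bond=190.4250
(3,3): Delta=0.6988 Bond=-103.1809
V0=45.4449

No-arbitrage ⇒ martingale measure with p* = (R−d)/(u−d) = 0.9200.
At expiry t=4: V(4,0)=184.4297, V(4,1)=154.6458, V(4,2)=104.7375, V(4,3)=21.1074, V(4,4)=119.0294
  t=3,j=0: stock 59.5679 → up 73.8642 (V=154.6458), down 44.0803 (V=184.4297). Price 130.8571; hedge Δ=-1.0000, bond B=190.4250.
  t=3,j=1: stock 99.8165 → up 123.7725 (V=104.7375), down 73.8642 (V=154.6458). Price 90.6085; hedge Δ=-1.0000, bond B=190.4250.
  t=3,j=2: stock 167.2601 → up 207.4026 (V=21.1074), down 123.7725 (V=104.7375). Price 23.1649; hedge Δ=-1.0000, bond B=190.4250.
  t=3,j=3: stock 280.2737 → up 347.5394 (V=119.0294), down 207.4026 (V=21.1074). Price 92.6631; hedge Δ=0.6988, bond B=-103.1809.
  t=2,j=0: stock 80.4972 → up 99.8165 (V=90.6085), down 59.5679 (V=130.8571). Price 78.1903; hedge Δ=-1.0000, bond B=158.6875.
  t=2,j=1: stock 134.8872 → up 167.2601 (V=23.1649), down 99.8165 (V=90.6085). Price 23.8003; hedge Δ=-1.0000, bond B=158.6875.
  t=2,j=2: stock 226.0272 → up 280.2737 (V=92.6631), down 167.2601 (V=23.1649). Price 72.5860; hedge Δ=0.6150, bond B=-66.4104.
  t=1,j=0: stock 108.7800 → up 134.8872 (V=23.8003), down 80.4972 (V=78.1903). Price 23.4596; hedge Δ=-1.0000, bond B=132.2396.
  t=1,j=1: stock 182.2800 → up 226.0272 (V=72.5860), down 134.8872 (V=23.8003). Price 57.2360; hedge Δ=0.5353, bond B=-40.3354.
  t=0,j=0: stock 147.0000 → up 182.2800 (V=57.2360), down 108.7800 (V=23.4596). Price 45.4449; hedge Δ=0.4595, bond B=-22.1079.
Root portfolio cost Δ·147+B reproduces V0=45.4449.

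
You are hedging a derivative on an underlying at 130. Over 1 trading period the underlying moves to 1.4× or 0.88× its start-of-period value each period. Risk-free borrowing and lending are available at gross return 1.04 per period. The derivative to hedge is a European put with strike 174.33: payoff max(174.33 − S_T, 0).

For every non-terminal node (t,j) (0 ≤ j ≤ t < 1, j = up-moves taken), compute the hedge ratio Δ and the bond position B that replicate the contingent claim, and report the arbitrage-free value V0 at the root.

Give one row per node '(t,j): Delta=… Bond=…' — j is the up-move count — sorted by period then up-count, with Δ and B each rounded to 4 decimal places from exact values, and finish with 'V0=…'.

(0,0): Delta=-0.8865 Bond=155.1442
V0=39.8942

Risk-neutral probability p* = (R−d)/(u−d) = (1.04−0.88)/(1.4−0.88) = 0.3077.
At expiry t=1: V(1,0)=59.9300, V(1,1)=0.0000
Node (0,0) S=130.0000: V=(p*·0.0000+(1−p*)·59.9300)/1.04=39.8942; Δ=(0.0000−59.9300)/(182.0000−114.4000)=-0.8865; B=V−Δ·S=155.1442
Each (Δ,B) replicates both successor values, so the strategy is self-financing and V0 is arbitrage-free.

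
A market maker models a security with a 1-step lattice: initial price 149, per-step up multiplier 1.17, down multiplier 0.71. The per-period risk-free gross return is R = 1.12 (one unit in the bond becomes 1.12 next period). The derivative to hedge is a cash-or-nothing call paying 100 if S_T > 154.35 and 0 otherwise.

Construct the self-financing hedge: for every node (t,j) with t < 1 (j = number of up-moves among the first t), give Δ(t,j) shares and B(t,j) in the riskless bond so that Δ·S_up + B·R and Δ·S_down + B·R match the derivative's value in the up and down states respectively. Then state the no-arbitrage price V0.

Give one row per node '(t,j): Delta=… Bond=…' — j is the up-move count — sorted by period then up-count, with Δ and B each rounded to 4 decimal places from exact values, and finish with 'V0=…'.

No-arbitrage ⇒ martingale measure with p* = (R−d)/(u−d) = 0.8913.
At expiry t=1: V(1,0)=0.0000, V(1,1)=100.0000
(0,0): S=149.0000. Δ = (V_up−V_dn)/(S_up−S_dn) = (100.0000−0.0000)/(174.3300−105.7900) = 1.4590. V = [p*·100.0000 + (1−p*)·0.0000]/1.12 = 79.5807. B = V − Δ·S = -137.8106.
Each (Δ,B) replicates both successor values, so the strategy is self-financing and V0 is arbitrage-free.

(0,0): Delta=1.4590 Bond=-137.8106
V0=79.5807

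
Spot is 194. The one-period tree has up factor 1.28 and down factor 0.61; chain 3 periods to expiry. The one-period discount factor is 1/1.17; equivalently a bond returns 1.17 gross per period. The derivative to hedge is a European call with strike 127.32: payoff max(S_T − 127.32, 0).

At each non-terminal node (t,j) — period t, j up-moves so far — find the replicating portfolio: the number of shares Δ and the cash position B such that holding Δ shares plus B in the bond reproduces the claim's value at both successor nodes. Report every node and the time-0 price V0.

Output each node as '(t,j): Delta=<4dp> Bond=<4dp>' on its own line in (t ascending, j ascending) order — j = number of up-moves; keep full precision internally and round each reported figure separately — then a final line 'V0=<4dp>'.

(0,0): Delta=0.9388 Bond=-65.9203
(1,0): Delta=0.5998 Bond=-37.0053
(1,1): Delta=0.9705 Bond=-85.0077
(2,0): Delta=0.0000 Bond=0.0000
(2,1): Delta=0.6559 Bond=-51.8008
(2,2): Delta=1.0000 Bond=-108.8205
V0=116.2089

Under the risk-neutral measure, an up-move has probability p* = (R−d)/(u−d) = 0.8358 and values discount at R = 1.17.
Terminal payoffs: V(3,0)=0.0000, V(3,1)=0.0000, V(3,2)=66.5683, V(3,3)=279.5275
  t=2,j=0: stock 72.1874 → up 92.3999 (V=0.0000), down 44.0343 (V=0.0000). Price 0.0000; hedge Δ=0.0000, bond B=0.0000.
  t=2,j=1: stock 151.4752 → up 193.8883 (V=66.5683), down 92.3999 (V=0.0000). Price 47.5548; hedge Δ=0.6559, bond B=-51.8008.
  t=2,j=2: stock 317.8496 → up 406.8475 (V=279.5275), down 193.8883 (V=66.5683). Price 209.0291; hedge Δ=1.0000, bond B=-108.8205.
  t=1,j=0: stock 118.3400 → up 151.4752 (V=47.5548), down 72.1874 (V=0.0000). Price 33.9721; hedge Δ=0.5998, bond B=-37.0053.
  t=1,j=1: stock 248.3200 → up 317.8496 (V=209.0291), down 151.4752 (V=47.5548). Price 155.9986; hedge Δ=0.9705, bond B=-85.0077.
  t=0,j=0: stock 194.0000 → up 248.3200 (V=155.9986), down 118.3400 (V=33.9721). Price 116.2089; hedge Δ=0.9388, bond B=-65.9203.
The time-0 hedge costs 116.2089, which is the no-arbitrage price.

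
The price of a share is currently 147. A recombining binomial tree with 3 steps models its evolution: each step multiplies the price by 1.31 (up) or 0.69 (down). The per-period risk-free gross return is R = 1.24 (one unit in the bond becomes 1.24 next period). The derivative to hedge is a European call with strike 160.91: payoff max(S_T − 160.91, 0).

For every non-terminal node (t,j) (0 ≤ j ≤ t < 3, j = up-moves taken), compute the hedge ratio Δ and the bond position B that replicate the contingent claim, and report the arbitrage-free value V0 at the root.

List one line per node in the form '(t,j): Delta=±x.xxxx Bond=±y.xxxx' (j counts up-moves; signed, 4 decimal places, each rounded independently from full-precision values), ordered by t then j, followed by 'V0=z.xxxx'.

Under the risk-neutral measure, an up-move has probability p* = (R−d)/(u−d) = 0.8871 and values discount at R = 1.24.
Terminal values V(3,·): V(3,0)=0.0000, V(3,1)=0.0000, V(3,2)=13.1540, V(3,3)=169.5594
Node (2,0) S=69.9867: V=(p*·0.0000+(1−p*)·0.0000)/1.24=0.0000; Δ=(0.0000−0.0000)/(91.6826−48.2908)=0.0000; B=V−Δ·S=0.0000
Node (2,1) S=132.8733: V=(p*·13.1540+(1−p*)·0.0000)/1.24=9.4104; Δ=(13.1540−0.0000)/(174.0640−91.6826)=0.1597; B=V−Δ·S=-11.8058
Node (2,2) S=252.2667: V=(p*·169.5594+(1−p*)·13.1540)/1.24=122.5006; Δ=(169.5594−13.1540)/(330.4694−174.0640)=1.0000; B=V−Δ·S=-129.7661
Node (1,0) S=101.4300: V=(p*·9.4104+(1−p*)·0.0000)/1.24=6.7322; Δ=(9.4104−0.0000)/(132.8733−69.9867)=0.1496; B=V−Δ·S=-8.4459
Node (1,1) S=192.5700: V=(p*·122.5006+(1−p*)·9.4104)/1.24=88.4938; Δ=(122.5006−9.4104)/(252.2667−132.8733)=0.9472; B=V−Δ·S=-93.9097
Node (0,0) S=147.0000: V=(p*·88.4938+(1−p*)·6.7322)/1.24=63.9215; Δ=(88.4938−6.7322)/(192.5700−101.4300)=0.8971; B=V−Δ·S=-67.9521
The time-0 hedge costs 63.9215, which is the no-arbitrage price.

(0,0): Delta=0.8971 Bond=-67.9521
(1,0): Delta=0.1496 Bond=-8.4459
(1,1): Delta=0.9472 Bond=-93.9097
(2,0): Delta=0.0000 Bond=0.0000
(2,1): Delta=0.1597 Bond=-11.8058
(2,2): Delta=1.0000 Bond=-129.7661
V0=63.9215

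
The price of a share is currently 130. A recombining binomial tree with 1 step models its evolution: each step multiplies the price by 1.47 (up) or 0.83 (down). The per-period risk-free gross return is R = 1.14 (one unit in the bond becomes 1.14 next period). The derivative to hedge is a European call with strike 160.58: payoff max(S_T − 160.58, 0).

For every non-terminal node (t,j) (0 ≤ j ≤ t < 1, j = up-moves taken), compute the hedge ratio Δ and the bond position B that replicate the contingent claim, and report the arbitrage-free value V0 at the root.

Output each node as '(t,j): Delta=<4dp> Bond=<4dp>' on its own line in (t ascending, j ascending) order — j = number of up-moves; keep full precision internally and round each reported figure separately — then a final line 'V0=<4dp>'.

Risk-neutral probability p* = (R−d)/(u−d) = (1.14−0.83)/(1.47−0.83) = 0.4844.
At expiry t=1: V(1,0)=0.0000, V(1,1)=30.5200
  t=0,j=0: stock 130.0000 → up 191.1000 (V=30.5200), down 107.9000 (V=0.0000). Price 12.9677; hedge Δ=0.3668, bond B=-34.7198.
Each (Δ,B) replicates both successor values, so the strategy is self-financing and V0 is arbitrage-free.

(0,0): Delta=0.3668 Bond=-34.7198
V0=12.9677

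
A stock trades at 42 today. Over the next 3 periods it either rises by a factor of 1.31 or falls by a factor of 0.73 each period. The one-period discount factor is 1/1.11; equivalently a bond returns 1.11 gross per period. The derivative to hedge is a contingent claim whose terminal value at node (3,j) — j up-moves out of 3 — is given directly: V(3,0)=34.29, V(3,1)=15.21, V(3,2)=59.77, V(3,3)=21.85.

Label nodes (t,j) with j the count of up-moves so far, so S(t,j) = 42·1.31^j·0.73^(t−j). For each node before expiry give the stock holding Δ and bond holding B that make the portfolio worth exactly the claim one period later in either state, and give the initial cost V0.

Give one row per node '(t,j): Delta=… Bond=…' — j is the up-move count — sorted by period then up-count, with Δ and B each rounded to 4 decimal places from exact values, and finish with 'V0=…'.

(0,0): Delta=0.0529 Bond=25.3045
(1,0): Delta=1.1457 Bond=-5.4173
(1,1): Delta=-0.2676 Bond=45.7223
(2,0): Delta=-1.4698 Bond=52.5266
(2,1): Delta=1.9128 Bond=-36.8235
(2,2): Delta=-0.9071 Bond=96.8441
V0=27.5269

Since d<R<u, set p* = (R−d)/(u−d) = 0.6552; price each node as the discounted p*-expectation of its children.
Terminal values V(3,·): V(3,0)=34.2900, V(3,1)=15.2100, V(3,2)=59.7700, V(3,3)=21.8500
(2,0): S=22.3818. Δ = (V_up−V_dn)/(S_up−S_dn) = (15.2100−34.2900)/(29.3202−16.3387) = -1.4698. V = [p*·15.2100 + (1−p*)·34.2900]/1.11 = 19.6300. B = V − Δ·S = 52.5266.
(2,1): S=40.1646. Δ = (V_up−V_dn)/(S_up−S_dn) = (59.7700−15.2100)/(52.6156−29.3202) = 1.9128. V = [p*·59.7700 + (1−p*)·15.2100]/1.11 = 40.0040. B = V − Δ·S = -36.8235.
(2,2): S=72.0762. Δ = (V_up−V_dn)/(S_up−S_dn) = (21.8500−59.7700)/(94.4198−52.6156) = -0.9071. V = [p*·21.8500 + (1−p*)·59.7700]/1.11 = 31.4647. B = V − Δ·S = 96.8441.
(1,0): S=30.6600. Δ = (V_up−V_dn)/(S_up−S_dn) = (40.0040−19.6300)/(40.1646−22.3818) = 1.1457. V = [p*·40.0040 + (1−p*)·19.6300]/1.11 = 29.7104. B = V − Δ·S = -5.4173.
(1,1): S=55.0200. Δ = (V_up−V_dn)/(S_up−S_dn) = (31.4647−40.0040)/(72.0762−40.1646) = -0.2676. V = [p*·31.4647 + (1−p*)·40.0040]/1.11 = 30.9994. B = V − Δ·S = 45.7223.
(0,0): S=42.0000. Δ = (V_up−V_dn)/(S_up−S_dn) = (30.9994−29.7104)/(55.0200−30.6600) = 0.0529. V = [p*·30.9994 + (1−p*)·29.7104]/1.11 = 27.5269. B = V − Δ·S = 25.3045.
Each (Δ,B) replicates both successor values, so the strategy is self-financing and V0 is arbitrage-free.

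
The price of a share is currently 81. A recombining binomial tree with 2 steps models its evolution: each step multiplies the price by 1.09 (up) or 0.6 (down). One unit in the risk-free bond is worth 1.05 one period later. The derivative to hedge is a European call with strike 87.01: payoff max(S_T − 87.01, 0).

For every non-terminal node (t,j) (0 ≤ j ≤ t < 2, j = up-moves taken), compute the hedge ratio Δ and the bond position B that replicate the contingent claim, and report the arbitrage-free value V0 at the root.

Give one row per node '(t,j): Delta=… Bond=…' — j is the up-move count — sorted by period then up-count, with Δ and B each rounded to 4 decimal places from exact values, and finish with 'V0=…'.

The replicating-portfolio and risk-neutral prices coincide; use p* = (1.05−0.6)/(1.09−0.6) = 0.9184 for the latter.
Terminal payoffs: V(2,0)=0.0000, V(2,1)=0.0000, V(2,2)=9.2261
Node (1,0) S=48.6000: V=(p*·0.0000+(1−p*)·0.0000)/1.05=0.0000; Δ=(0.0000−0.0000)/(52.9740−29.1600)=0.0000; B=V−Δ·S=0.0000
Node (1,1) S=88.2900: V=(p*·9.2261+(1−p*)·0.0000)/1.05=8.0695; Δ=(9.2261−0.0000)/(96.2361−52.9740)=0.2133; B=V−Δ·S=-10.7593
Node (0,0) S=81.0000: V=(p*·8.0695+(1−p*)·0.0000)/1.05=7.0579; Δ=(8.0695−0.0000)/(88.2900−48.6000)=0.2033; B=V−Δ·S=-9.4105
Self-financing check: at every node Δ·S+B equals the discounted successor values.

(0,0): Delta=0.2033 Bond=-9.4105
(1,0): Delta=0.0000 Bond=0.0000
(1,1): Delta=0.2133 Bond=-10.7593
V0=7.0579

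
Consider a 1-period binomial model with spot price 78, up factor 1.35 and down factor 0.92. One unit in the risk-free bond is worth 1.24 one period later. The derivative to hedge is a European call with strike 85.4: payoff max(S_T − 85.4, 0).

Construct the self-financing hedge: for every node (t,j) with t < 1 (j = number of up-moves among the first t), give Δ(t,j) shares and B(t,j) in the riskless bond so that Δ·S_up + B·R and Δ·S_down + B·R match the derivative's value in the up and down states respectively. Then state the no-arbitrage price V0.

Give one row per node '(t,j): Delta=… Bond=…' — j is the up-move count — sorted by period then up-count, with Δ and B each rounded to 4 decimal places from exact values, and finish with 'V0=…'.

No-arbitrage ⇒ martingale measure with p* = (R−d)/(u−d) = 0.7442.
Terminal payoffs: V(1,0)=0.0000, V(1,1)=19.9000
(0,0): S=78.0000. Δ = (V_up−V_dn)/(S_up−S_dn) = (19.9000−0.0000)/(105.3000−71.7600) = 0.5933. V = [p*·19.9000 + (1−p*)·0.0000]/1.24 = 11.9430. B = V − Δ·S = -34.3361.
Check: Δ(0,0)·S0 + B(0,0) = 11.9430 = V0.

(0,0): Delta=0.5933 Bond=-34.3361
V0=11.9430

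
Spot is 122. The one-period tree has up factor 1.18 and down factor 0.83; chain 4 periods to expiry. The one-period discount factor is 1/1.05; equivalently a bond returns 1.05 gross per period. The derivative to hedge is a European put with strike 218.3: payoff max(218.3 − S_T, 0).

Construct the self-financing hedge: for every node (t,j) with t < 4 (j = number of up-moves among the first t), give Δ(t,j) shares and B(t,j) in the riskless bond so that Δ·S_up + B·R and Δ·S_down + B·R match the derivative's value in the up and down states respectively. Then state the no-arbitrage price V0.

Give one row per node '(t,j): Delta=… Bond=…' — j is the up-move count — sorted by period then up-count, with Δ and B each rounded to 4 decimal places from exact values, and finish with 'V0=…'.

(0,0): Delta=-0.9084 Bond=170.7626
(1,0): Delta=-1.0000 Bond=188.5757
(1,1): Delta=-0.8703 Bond=173.8201
(2,0): Delta=-1.0000 Bond=198.0045
(2,1): Delta=-1.0000 Bond=198.0045
(2,2): Delta=-0.8164 Bond=173.3558
(3,0): Delta=-1.0000 Bond=207.9048
(3,1): Delta=-1.0000 Bond=207.9048
(3,2): Delta=-1.0000 Bond=207.9048
(3,3): Delta=-0.7401 Bond=166.7302
V0=59.9373

The replicating-portfolio and risk-neutral prices coincide; use p* = (1.05−0.83)/(1.18−0.83) = 0.6286 for the latter.
Terminal values V(4,·): V(4,0)=160.4008, V(4,1)=135.9855, V(4,2)=101.2746, V(4,3)=51.9266, V(4,4)=0.0000
(3,0): S=69.7580. Δ = (V_up−V_dn)/(S_up−S_dn) = (135.9855−160.4008)/(82.3145−57.8992) = -1.0000. V = [p*·135.9855 + (1−p*)·160.4008]/1.05 = 138.1467. B = V − Δ·S = 207.9048.
(3,1): S=99.1740. Δ = (V_up−V_dn)/(S_up−S_dn) = (101.2746−135.9855)/(117.0254−82.3145) = -1.0000. V = [p*·101.2746 + (1−p*)·135.9855]/1.05 = 108.7307. B = V − Δ·S = 207.9048.
(3,2): S=140.9944. Δ = (V_up−V_dn)/(S_up−S_dn) = (51.9266−101.2746)/(166.3734−117.0254) = -1.0000. V = [p*·51.9266 + (1−p*)·101.2746]/1.05 = 66.9103. B = V − Δ·S = 207.9048.
(3,3): S=200.4499. Δ = (V_up−V_dn)/(S_up−S_dn) = (0.0000−51.9266)/(236.5309−166.3734) = -0.7401. V = [p*·0.0000 + (1−p*)·51.9266]/1.05 = 18.3686. B = V − Δ·S = 166.7302.
(2,0): S=84.0458. Δ = (V_up−V_dn)/(S_up−S_dn) = (108.7307−138.1467)/(99.1740−69.7580) = -1.0000. V = [p*·108.7307 + (1−p*)·138.1467]/1.05 = 113.9587. B = V − Δ·S = 198.0045.
(2,1): S=119.4868. Δ = (V_up−V_dn)/(S_up−S_dn) = (66.9103−108.7307)/(140.9944−99.1740) = -1.0000. V = [p*·66.9103 + (1−p*)·108.7307]/1.05 = 78.5177. B = V − Δ·S = 198.0045.
(2,2): S=169.8728. Δ = (V_up−V_dn)/(S_up−S_dn) = (18.3686−66.9103)/(200.4499−140.9944) = -0.8164. V = [p*·18.3686 + (1−p*)·66.9103]/1.05 = 34.6651. B = V − Δ·S = 173.3558.
(1,0): S=101.2600. Δ = (V_up−V_dn)/(S_up−S_dn) = (78.5177−113.9587)/(119.4868−84.0458) = -1.0000. V = [p*·78.5177 + (1−p*)·113.9587]/1.05 = 87.3157. B = V − Δ·S = 188.5757.
(1,1): S=143.9600. Δ = (V_up−V_dn)/(S_up−S_dn) = (34.6651−78.5177)/(169.8728−119.4868) = -0.8703. V = [p*·34.6651 + (1−p*)·78.5177]/1.05 = 48.5269. B = V − Δ·S = 173.8201.
(0,0): S=122.0000. Δ = (V_up−V_dn)/(S_up−S_dn) = (48.5269−87.3157)/(143.9600−101.2600) = -0.9084. V = [p*·48.5269 + (1−p*)·87.3157]/1.05 = 59.9373. B = V − Δ·S = 170.7626.
Root portfolio cost Δ·122+B reproduces V0=59.9373.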